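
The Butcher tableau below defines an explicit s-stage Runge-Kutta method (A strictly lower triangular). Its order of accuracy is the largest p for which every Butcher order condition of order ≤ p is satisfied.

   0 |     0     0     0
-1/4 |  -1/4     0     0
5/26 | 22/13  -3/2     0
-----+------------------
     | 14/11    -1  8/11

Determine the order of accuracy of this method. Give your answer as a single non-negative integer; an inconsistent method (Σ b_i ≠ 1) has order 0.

b = (14/11, -1, 8/11)
c = (0, -1/4, 5/26)
Ac = (0, 0, 3/8)
Σ b_i: 14/11·1 + (-1)·1 + 8/11·1 = 1 ✓
b·c: (-1)·(-1/4) + 8/11·5/26 = 223/572 ≠ 1/2 ⇒ order 1.

1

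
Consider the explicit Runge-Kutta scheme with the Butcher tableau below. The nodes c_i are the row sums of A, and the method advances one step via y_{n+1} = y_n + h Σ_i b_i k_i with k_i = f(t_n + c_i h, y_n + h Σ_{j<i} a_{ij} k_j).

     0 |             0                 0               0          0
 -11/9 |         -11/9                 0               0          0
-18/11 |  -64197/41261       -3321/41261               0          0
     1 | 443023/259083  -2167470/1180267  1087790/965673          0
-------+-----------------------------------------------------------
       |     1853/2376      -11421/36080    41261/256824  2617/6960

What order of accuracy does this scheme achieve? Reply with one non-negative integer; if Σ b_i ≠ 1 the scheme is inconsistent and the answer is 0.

4

b = (1853/2376, -11421/36080, 41261/256824, 2617/6960)
c = (0, -11/9, -18/11, 1)
Ac = (0, 0, 369/3751, 1050/2617)
Σ b_i: 1853/2376·1 + (-11421/36080)·1 + 41261/256824·1 + 2617/6960·1 = 1 ✓
b·c: (-11421/36080)·(-11/9) + 41261/256824·(-18/11) + 2617/6960·1 = 1/2 ✓
b·c²: (-11421/36080)·121/81 + 41261/256824·324/121 + 2617/6960·1 = 1/3 ✓
b·Ac: 41261/256824·369/3751 + 2617/6960·1050/2617 = 1/6 ✓
b·c³: (-11421/36080)·(-1331/729) + 41261/256824·(-5832/1331) + 2617/6960·1 = 1/4 ✓
b·(c∘Ac): 41261/256824·(-6642/41261) + 2617/6960·1050/2617 = 1/8 ✓
b·Ac²: 41261/256824·(-41/341) + 2617/6960·6430/23553 = 1/12 ✓
b·A²c: 2617/6960·290/2617 = 1/24 ✓; 4 stages ⇒ order 4.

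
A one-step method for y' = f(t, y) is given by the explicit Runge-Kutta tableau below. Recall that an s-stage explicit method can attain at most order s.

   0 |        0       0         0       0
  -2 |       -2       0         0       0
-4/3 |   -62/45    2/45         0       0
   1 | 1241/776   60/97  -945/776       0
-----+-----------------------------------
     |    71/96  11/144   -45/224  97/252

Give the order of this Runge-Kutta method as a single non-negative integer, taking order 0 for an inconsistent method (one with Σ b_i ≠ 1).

4

b = (71/96, 11/144, -45/224, 97/252)
c = (0, -2, -4/3, 1)
Ac = (0, 0, -4/45, 75/194)
Σ b_i: 71/96·1 + 11/144·1 + (-45/224)·1 + 97/252·1 = 1 ✓
b·c: 11/144·(-2) + (-45/224)·(-4/3) + 97/252·1 = 1/2 ✓
b·c²: 11/144·4 + (-45/224)·16/9 + 97/252·1 = 1/3 ✓
b·Ac: (-45/224)·(-4/45) + 97/252·75/194 = 1/6 ✓
b·c³: 11/144·(-8) + (-45/224)·(-64/27) + 97/252·1 = 1/4 ✓
b·(c∘Ac): (-45/224)·16/135 + 97/252·75/194 = 1/8 ✓
b·Ac²: (-45/224)·8/45 + 97/252·30/97 = 1/12 ✓
b·A²c: 97/252·21/194 = 1/24 ✓; 4 stages ⇒ order 4.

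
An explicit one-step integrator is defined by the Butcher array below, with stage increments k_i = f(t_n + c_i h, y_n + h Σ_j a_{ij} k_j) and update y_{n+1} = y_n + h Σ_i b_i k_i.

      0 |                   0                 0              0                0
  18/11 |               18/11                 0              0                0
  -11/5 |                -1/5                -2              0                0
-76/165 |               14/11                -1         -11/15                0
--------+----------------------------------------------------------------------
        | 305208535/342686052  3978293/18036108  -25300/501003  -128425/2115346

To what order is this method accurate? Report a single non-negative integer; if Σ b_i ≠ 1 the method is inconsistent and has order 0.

b = (305208535/342686052, 3978293/18036108, -25300/501003, -128425/2115346)
c = (0, 18/11, -11/5, -76/165)
Ac = (0, 0, -36/11, -19/825)
Σ b_i: 305208535/342686052·1 + 3978293/18036108·1 + (-25300/501003)·1 + (-128425/2115346)·1 = 1 ✓
b·c: 3978293/18036108·18/11 + (-25300/501003)·(-11/5) + (-128425/2115346)·(-76/165) = 1/2 ✓
b·c²: 3978293/18036108·324/121 + (-25300/501003)·121/25 + (-128425/2115346)·5776/27225 = 1/3 ✓
b·Ac: (-25300/501003)·(-36/11) + (-128425/2115346)·(-19/825) = 1/6 ✓
b·c³: 3978293/18036108·5832/1331 + (-25300/501003)·(-1331/125) + (-128425/2115346)·(-438976/4492125) = 274637342/181864089 ≠ 1/4 ⇒ order 3.
b·(c∘Ac): (-25300/501003)·36/5 + (-128425/2115346)·1444/136125 = -10036546/27555165 ≠ 1/8
b·Ac²: (-25300/501003)·(-648/121) + (-128425/2115346)·(-282551/45375) = 226343317/349032090 ≠ 1/12
b·A²c: (-128425/2115346)·12/5 = -154110/1057673 ≠ 1/24

3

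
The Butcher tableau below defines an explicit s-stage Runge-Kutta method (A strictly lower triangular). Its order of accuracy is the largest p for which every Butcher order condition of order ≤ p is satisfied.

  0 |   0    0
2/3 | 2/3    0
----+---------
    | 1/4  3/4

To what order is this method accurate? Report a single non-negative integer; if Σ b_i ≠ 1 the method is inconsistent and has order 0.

b = (1/4, 3/4)
c = (0, 2/3)
Σ b_i: 1/4·1 + 3/4·1 = 1 ✓
b·c: 3/4·2/3 = 1/2 ✓; 2 stages ⇒ order 2.

2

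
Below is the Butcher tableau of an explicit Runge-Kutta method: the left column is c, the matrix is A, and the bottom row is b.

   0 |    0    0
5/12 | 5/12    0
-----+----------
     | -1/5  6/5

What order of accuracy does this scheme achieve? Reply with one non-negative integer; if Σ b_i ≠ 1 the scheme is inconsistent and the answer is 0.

2

b = (-1/5, 6/5)
c = (0, 5/12)
Σ b_i: (-1/5)·1 + 6/5·1 = 1 ✓
b·c: 6/5·5/12 = 1/2 ✓; 2 stages ⇒ order 2.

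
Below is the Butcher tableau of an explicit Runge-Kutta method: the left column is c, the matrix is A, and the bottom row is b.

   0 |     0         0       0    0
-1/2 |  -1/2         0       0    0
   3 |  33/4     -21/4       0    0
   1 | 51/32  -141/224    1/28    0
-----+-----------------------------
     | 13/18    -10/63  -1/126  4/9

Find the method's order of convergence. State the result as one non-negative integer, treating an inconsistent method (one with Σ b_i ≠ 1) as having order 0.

4

b = (13/18, -10/63, -1/126, 4/9)
c = (0, -1/2, 3, 1)
Ac = (0, 0, 21/8, 27/64)
Σ b_i: 13/18·1 + (-10/63)·1 + (-1/126)·1 + 4/9·1 = 1 ✓
b·c: (-10/63)·(-1/2) + (-1/126)·3 + 4/9·1 = 1/2 ✓
b·c²: (-10/63)·1/4 + (-1/126)·9 + 4/9·1 = 1/3 ✓
b·Ac: (-1/126)·21/8 + 4/9·27/64 = 1/6 ✓
b·c³: (-10/63)·(-1/8) + (-1/126)·27 + 4/9·1 = 1/4 ✓
b·(c∘Ac): (-1/126)·63/8 + 4/9·27/64 = 1/8 ✓
b·Ac²: (-1/126)·(-21/16) + 4/9·21/128 = 1/12 ✓
b·A²c: 4/9·3/32 = 1/24 ✓; 4 stages ⇒ order 4.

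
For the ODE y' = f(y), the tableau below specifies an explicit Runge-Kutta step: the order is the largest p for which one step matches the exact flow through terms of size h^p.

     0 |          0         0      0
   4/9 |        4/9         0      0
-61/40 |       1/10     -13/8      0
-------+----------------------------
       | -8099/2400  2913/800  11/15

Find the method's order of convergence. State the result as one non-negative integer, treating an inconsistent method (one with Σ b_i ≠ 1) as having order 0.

b = (-8099/2400, 2913/800, 11/15)
c = (0, 4/9, -61/40)
Ac = (0, 0, -13/18)
Σ b_i: (-8099/2400)·1 + 2913/800·1 + 11/15·1 = 1 ✓
b·c: 2913/800·4/9 + 11/15·(-61/40) = 1/2 ✓
b·c²: 2913/800·16/81 + 11/15·3721/1600 = 523739/216000 ≠ 1/3 ⇒ order 2.
b·Ac: 11/15·(-13/18) = -143/270 ≠ 1/6

2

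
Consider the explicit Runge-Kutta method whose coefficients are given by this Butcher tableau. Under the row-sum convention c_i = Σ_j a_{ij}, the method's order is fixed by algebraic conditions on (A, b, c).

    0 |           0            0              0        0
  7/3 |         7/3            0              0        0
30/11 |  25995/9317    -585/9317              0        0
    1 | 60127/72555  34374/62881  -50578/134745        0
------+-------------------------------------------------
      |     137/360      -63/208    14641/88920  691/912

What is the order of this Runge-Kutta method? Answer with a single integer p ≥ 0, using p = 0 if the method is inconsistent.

4

b = (137/360, -63/208, 14641/88920, 691/912)
c = (0, 7/3, 30/11, 1)
Ac = (0, 0, -195/1331, 174/691)
Σ b_i: 137/360·1 + (-63/208)·1 + 14641/88920·1 + 691/912·1 = 1 ✓
b·c: (-63/208)·7/3 + 14641/88920·30/11 + 691/912·1 = 1/2 ✓
b·c²: (-63/208)·49/9 + 14641/88920·900/121 + 691/912·1 = 1/3 ✓
b·Ac: 14641/88920·(-195/1331) + 691/912·174/691 = 1/6 ✓
b·c³: (-63/208)·343/27 + 14641/88920·27000/1331 + 691/912·1 = 1/4 ✓
b·(c∘Ac): 14641/88920·(-5850/14641) + 691/912·174/691 = 1/8 ✓
b·Ac²: 14641/88920·(-455/1331) + 691/912·382/2073 = 1/12 ✓
b·A²c: 691/912·38/691 = 1/24 ✓; 4 stages ⇒ order 4.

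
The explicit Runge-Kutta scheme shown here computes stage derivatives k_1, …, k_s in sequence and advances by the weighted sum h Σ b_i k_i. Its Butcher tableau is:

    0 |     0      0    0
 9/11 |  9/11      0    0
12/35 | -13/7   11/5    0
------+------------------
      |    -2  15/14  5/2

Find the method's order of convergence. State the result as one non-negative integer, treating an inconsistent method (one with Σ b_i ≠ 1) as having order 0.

b = (-2, 15/14, 5/2)
c = (0, 9/11, 12/35)
Ac = (0, 0, 9/5)
Σ b_i: (-2)·1 + 15/14·1 + 5/2·1 = 11/7 ≠ 1 ⇒ order 0.

0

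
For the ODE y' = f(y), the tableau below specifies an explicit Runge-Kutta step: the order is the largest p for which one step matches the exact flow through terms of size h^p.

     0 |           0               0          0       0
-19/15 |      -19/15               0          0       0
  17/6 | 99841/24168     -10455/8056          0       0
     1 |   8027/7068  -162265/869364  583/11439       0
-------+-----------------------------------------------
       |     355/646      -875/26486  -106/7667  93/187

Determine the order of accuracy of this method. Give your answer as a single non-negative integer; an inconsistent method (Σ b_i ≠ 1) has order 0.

b = (355/646, -875/26486, -106/7667, 93/187)
c = (0, -19/15, 17/6, 1)
Ac = (0, 0, 697/424, 425/1116)
Σ b_i: 355/646·1 + (-875/26486)·1 + (-106/7667)·1 + 93/187·1 = 1 ✓
b·c: (-875/26486)·(-19/15) + (-106/7667)·17/6 + 93/187·1 = 1/2 ✓
b·c²: (-875/26486)·361/225 + (-106/7667)·289/36 + 93/187·1 = 1/3 ✓
b·Ac: (-106/7667)·697/424 + 93/187·425/1116 = 1/6 ✓
b·c³: (-875/26486)·(-6859/3375) + (-106/7667)·4913/216 + 93/187·1 = 1/4 ✓
b·(c∘Ac): (-106/7667)·11849/2544 + 93/187·425/1116 = 1/8 ✓
b·Ac²: (-106/7667)·(-13243/6360) + 93/187·17/155 = 1/12 ✓
b·A²c: 93/187·187/2232 = 1/24 ✓; 4 stages ⇒ order 4.

4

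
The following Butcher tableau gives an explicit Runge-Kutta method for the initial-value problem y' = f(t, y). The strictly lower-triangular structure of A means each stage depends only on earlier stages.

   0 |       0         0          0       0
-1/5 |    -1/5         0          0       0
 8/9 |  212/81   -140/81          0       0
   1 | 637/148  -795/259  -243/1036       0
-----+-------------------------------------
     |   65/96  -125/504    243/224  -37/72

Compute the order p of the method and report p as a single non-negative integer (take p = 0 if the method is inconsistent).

b = (65/96, -125/504, 243/224, -37/72)
c = (0, -1/5, 8/9, 1)
Ac = (0, 0, 28/81, 15/37)
Σ b_i: 65/96·1 + (-125/504)·1 + 243/224·1 + (-37/72)·1 = 1 ✓
b·c: (-125/504)·(-1/5) + 243/224·8/9 + (-37/72)·1 = 1/2 ✓
b·c²: (-125/504)·1/25 + 243/224·64/81 + (-37/72)·1 = 1/3 ✓
b·Ac: 243/224·28/81 + (-37/72)·15/37 = 1/6 ✓
b·c³: (-125/504)·(-1/125) + 243/224·512/729 + (-37/72)·1 = 1/4 ✓
b·(c∘Ac): 243/224·224/729 + (-37/72)·15/37 = 1/8 ✓
b·Ac²: 243/224·(-28/405) + (-37/72)·(-57/185) = 1/12 ✓
b·A²c: (-37/72)·(-3/37) = 1/24 ✓; 4 stages ⇒ order 4.

4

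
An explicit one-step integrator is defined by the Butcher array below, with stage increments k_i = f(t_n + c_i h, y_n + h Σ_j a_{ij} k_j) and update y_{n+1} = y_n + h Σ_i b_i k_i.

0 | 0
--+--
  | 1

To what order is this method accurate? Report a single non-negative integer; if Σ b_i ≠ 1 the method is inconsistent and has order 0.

1

b = (1)
c = (0)
Σ b_i: 1·1 = 1 ✓; 1 stage ⇒ order 1.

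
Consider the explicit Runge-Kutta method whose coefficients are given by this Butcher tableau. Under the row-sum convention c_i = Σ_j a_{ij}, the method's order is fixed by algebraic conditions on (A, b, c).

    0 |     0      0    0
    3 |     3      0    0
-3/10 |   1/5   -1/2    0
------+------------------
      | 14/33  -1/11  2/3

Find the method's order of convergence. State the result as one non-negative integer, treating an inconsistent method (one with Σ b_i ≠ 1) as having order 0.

1

b = (14/33, -1/11, 2/3)
c = (0, 3, -3/10)
Ac = (0, 0, -3/2)
Σ b_i: 14/33·1 + (-1/11)·1 + 2/3·1 = 1 ✓
b·c: (-1/11)·3 + 2/3·(-3/10) = -26/55 ≠ 1/2 ⇒ order 1.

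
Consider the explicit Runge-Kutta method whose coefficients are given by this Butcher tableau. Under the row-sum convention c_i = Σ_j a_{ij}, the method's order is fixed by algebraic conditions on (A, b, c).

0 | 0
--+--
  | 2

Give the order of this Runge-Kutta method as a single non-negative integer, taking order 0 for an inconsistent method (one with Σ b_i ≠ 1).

0

b = (2)
c = (0)
Σ b_i: 2·1 = 2 ≠ 1 ⇒ order 0.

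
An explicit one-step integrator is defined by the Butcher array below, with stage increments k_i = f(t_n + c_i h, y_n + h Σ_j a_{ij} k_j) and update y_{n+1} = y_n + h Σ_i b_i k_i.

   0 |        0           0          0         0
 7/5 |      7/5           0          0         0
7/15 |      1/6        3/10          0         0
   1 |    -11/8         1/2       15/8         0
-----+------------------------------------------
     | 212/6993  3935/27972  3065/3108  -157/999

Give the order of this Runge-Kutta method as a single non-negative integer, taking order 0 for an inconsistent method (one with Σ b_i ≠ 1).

3

b = (212/6993, 3935/27972, 3065/3108, -157/999)
c = (0, 7/5, 7/15, 1)
Ac = (0, 0, 21/50, 63/40)
Σ b_i: 212/6993·1 + 3935/27972·1 + 3065/3108·1 + (-157/999)·1 = 1 ✓
b·c: 3935/27972·7/5 + 3065/3108·7/15 + (-157/999)·1 = 1/2 ✓
b·c²: 3935/27972·49/25 + 3065/3108·49/225 + (-157/999)·1 = 1/3 ✓
b·Ac: 3065/3108·21/50 + (-157/999)·63/40 = 1/6 ✓
b·c³: 3935/27972·343/125 + 3065/3108·343/3375 + (-157/999)·1 = 49313/149850 ≠ 1/4 ⇒ order 3.
b·(c∘Ac): 3065/3108·49/250 + (-157/999)·63/40 = -301/5550 ≠ 1/8
b·Ac²: 3065/3108·147/250 + (-157/999)·833/600 = 21679/59940 ≠ 1/12
b·A²c: (-157/999)·63/80 = -1099/8880 ≠ 1/24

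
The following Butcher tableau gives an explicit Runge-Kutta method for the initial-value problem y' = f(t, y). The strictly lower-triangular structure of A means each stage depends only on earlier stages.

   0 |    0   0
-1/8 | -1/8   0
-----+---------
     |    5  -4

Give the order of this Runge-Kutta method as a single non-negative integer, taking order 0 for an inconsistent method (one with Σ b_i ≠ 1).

2

b = (5, -4)
c = (0, -1/8)
Σ b_i: 5·1 + (-4)·1 = 1 ✓
b·c: (-4)·(-1/8) = 1/2 ✓; 2 stages ⇒ order 2.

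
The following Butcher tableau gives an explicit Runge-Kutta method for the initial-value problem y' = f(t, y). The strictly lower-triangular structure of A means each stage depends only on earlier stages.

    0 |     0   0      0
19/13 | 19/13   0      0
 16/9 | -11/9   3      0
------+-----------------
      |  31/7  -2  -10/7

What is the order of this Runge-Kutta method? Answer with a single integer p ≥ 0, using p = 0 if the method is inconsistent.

b = (31/7, -2, -10/7)
c = (0, 19/13, 16/9)
Ac = (0, 0, 57/13)
Σ b_i: 31/7·1 + (-2)·1 + (-10/7)·1 = 1 ✓
b·c: (-2)·19/13 + (-10/7)·16/9 = -4474/819 ≠ 1/2 ⇒ order 1.

1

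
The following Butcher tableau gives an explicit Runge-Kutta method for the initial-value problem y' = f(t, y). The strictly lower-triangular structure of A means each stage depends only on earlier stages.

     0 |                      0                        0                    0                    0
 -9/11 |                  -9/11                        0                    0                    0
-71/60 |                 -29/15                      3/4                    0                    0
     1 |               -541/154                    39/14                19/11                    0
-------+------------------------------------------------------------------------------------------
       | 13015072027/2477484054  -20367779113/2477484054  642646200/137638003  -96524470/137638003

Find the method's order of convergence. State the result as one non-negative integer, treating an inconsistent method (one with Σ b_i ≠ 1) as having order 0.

b = (13015072027/2477484054, -20367779113/2477484054, 642646200/137638003, -96524470/137638003)
c = (0, -9/11, -71/60, 1)
Ac = (0, 0, -27/44, -19973/4620)
Σ b_i: 13015072027/2477484054·1 + (-20367779113/2477484054)·1 + 642646200/137638003·1 + (-96524470/137638003)·1 = 1 ✓
b·c: (-20367779113/2477484054)·(-9/11) + 642646200/137638003·(-71/60) + (-96524470/137638003)·1 = 1/2 ✓
b·c²: (-20367779113/2477484054)·81/121 + 642646200/137638003·5041/3600 + (-96524470/137638003)·1 = 1/3 ✓
b·Ac: 642646200/137638003·(-27/44) + (-96524470/137638003)·(-19973/4620) = 1/6 ✓
b·c³: (-20367779113/2477484054)·(-729/1331) + 642646200/137638003·(-357911/216000) + (-96524470/137638003)·1 = -2144856324077/545046491880 ≠ 1/4 ⇒ order 3.
b·(c∘Ac): 642646200/137638003·639/880 + (-96524470/137638003)·(-19973/4620) = 29170004134/4542054099 ≠ 1/8
b·Ac²: 642646200/137638003·243/484 + (-96524470/137638003)·13061183/3049200 = -3955667129543/5995511410680 ≠ 1/12
b·A²c: (-96524470/137638003)·(-513/484) = 24758526555/33308396726 ≠ 1/24

3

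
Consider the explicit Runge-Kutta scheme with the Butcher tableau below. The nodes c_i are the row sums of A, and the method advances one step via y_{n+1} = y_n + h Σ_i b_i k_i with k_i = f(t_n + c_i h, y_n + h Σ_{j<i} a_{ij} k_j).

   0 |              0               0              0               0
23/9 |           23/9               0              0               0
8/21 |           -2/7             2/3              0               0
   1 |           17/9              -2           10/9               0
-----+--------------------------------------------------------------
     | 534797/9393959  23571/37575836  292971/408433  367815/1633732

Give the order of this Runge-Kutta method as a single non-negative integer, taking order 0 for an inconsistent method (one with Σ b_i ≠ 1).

3

b = (534797/9393959, 23571/37575836, 292971/408433, 367815/1633732)
c = (0, 23/9, 8/21, 1)
Ac = (0, 0, 46/27, -886/189)
Σ b_i: 534797/9393959·1 + 23571/37575836·1 + 292971/408433·1 + 367815/1633732·1 = 1 ✓
b·c: 23571/37575836·23/9 + 292971/408433·8/21 + 367815/1633732·1 = 1/2 ✓
b·c²: 23571/37575836·529/81 + 292971/408433·64/441 + 367815/1633732·1 = 1/3 ✓
b·Ac: 292971/408433·46/27 + 367815/1633732·(-886/189) = 1/6 ✓
b·c³: 23571/37575836·12167/729 + 292971/408433·512/9261 + 367815/1633732·1 = 14165791/51462558 ≠ 1/4 ⇒ order 3.
b·(c∘Ac): 292971/408433·368/567 + 367815/1633732·(-886/189) = -13009499/22055382 ≠ 1/8
b·Ac²: 292971/408433·1058/243 + 367815/1633732·(-51202/3969) = 101290939/463163022 ≠ 1/12
b·A²c: 367815/1633732·460/243 = 14099575/33083073 ≠ 1/24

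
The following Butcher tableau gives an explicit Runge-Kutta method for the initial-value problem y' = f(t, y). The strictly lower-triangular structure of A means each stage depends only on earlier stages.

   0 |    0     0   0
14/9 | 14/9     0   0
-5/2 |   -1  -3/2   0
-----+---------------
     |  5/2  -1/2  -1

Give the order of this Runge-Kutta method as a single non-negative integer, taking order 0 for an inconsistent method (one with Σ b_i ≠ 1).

1

b = (5/2, -1/2, -1)
c = (0, 14/9, -5/2)
Ac = (0, 0, -7/3)
Σ b_i: 5/2·1 + (-1/2)·1 + (-1)·1 = 1 ✓
b·c: (-1/2)·14/9 + (-1)·(-5/2) = 31/18 ≠ 1/2 ⇒ order 1.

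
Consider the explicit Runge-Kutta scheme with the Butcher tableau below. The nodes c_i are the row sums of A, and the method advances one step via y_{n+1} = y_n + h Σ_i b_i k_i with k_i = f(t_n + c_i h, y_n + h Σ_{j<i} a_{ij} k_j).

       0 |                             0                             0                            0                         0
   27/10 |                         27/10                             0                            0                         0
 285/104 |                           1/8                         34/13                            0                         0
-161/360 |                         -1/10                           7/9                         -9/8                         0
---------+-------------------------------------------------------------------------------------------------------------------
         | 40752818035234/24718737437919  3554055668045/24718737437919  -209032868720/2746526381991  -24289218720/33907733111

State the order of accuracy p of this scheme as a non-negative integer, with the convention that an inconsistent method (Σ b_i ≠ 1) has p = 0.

3

b = (40752818035234/24718737437919, 3554055668045/24718737437919, -209032868720/2746526381991, -24289218720/33907733111)
c = (0, 27/10, 285/104, -161/360)
Ac = (0, 0, 459/65, -4089/4160)
Σ b_i: 40752818035234/24718737437919·1 + 3554055668045/24718737437919·1 + (-209032868720/2746526381991)·1 + (-24289218720/33907733111)·1 = 1 ✓
b·c: 3554055668045/24718737437919·27/10 + (-209032868720/2746526381991)·285/104 + (-24289218720/33907733111)·(-161/360) = 1/2 ✓
b·c²: 3554055668045/24718737437919·729/100 + (-209032868720/2746526381991)·81225/10816 + (-24289218720/33907733111)·25921/129600 = 1/3 ✓
b·Ac: (-209032868720/2746526381991)·459/65 + (-24289218720/33907733111)·(-4089/4160) = 1/6 ✓
b·c³: 3554055668045/24718737437919·19683/1000 + (-209032868720/2746526381991)·23149125/1124864 + (-24289218720/33907733111)·(-4173281/46656000) = 5418270069271717/4080553481815200 ≠ 1/4 ⇒ order 3.
b·(c∘Ac): (-209032868720/2746526381991)·26163/1352 + (-24289218720/33907733111)·219443/499200 = -4849307778229/2712618648880 ≠ 1/8
b·Ac²: (-209032868720/2746526381991)·12393/650 + (-24289218720/33907733111)·(-6010281/2163200) = 2716266315339/5037720347920 ≠ 1/12
b·A²c: (-24289218720/33907733111)·(-4131/520) = 192959158716/33907733111 ≠ 1/24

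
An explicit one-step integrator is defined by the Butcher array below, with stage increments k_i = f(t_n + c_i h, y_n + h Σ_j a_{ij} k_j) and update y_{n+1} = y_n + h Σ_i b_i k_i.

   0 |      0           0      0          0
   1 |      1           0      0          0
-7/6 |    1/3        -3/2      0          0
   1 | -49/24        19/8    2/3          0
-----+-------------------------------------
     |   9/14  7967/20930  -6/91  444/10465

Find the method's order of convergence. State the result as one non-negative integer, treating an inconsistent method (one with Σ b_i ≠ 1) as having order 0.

b = (9/14, 7967/20930, -6/91, 444/10465)
c = (0, 1, -7/6, 1)
Ac = (0, 0, -3/2, 115/72)
Σ b_i: 9/14·1 + 7967/20930·1 + (-6/91)·1 + 444/10465·1 = 1 ✓
b·c: 7967/20930·1 + (-6/91)·(-7/6) + 444/10465·1 = 1/2 ✓
b·c²: 7967/20930·1 + (-6/91)·49/36 + 444/10465·1 = 1/3 ✓
b·Ac: (-6/91)·(-3/2) + 444/10465·115/72 = 1/6 ✓
b·c³: 7967/20930·1 + (-6/91)·(-343/216) + 444/10465·1 = 19/36 ≠ 1/4 ⇒ order 3.
b·(c∘Ac): (-6/91)·7/4 + 444/10465·115/72 = -1/21 ≠ 1/8
b·Ac²: (-6/91)·(-3/2) + 444/10465·709/216 = 493/2070 ≠ 1/12
b·A²c: 444/10465·(-1) = -444/10465 ≠ 1/24

3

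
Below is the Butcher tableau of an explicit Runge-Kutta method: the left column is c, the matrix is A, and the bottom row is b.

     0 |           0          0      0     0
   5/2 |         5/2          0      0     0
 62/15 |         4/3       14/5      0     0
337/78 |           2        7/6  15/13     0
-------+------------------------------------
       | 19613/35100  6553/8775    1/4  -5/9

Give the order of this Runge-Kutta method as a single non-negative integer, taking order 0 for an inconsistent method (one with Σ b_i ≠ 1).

b = (19613/35100, 6553/8775, 1/4, -5/9)
c = (0, 5/2, 62/15, 337/78)
Ac = (0, 0, 7, 1199/156)
Σ b_i: 19613/35100·1 + 6553/8775·1 + 1/4·1 + (-5/9)·1 = 1 ✓
b·c: 6553/8775·5/2 + 1/4·62/15 + (-5/9)·337/78 = 1/2 ✓
b·c²: 6553/8775·25/4 + 1/4·3844/225 + (-5/9)·113569/6084 = -980113/684450 ≠ 1/3 ⇒ order 2.
b·Ac: 1/4·7 + (-5/9)·1199/156 = -1769/702 ≠ 1/6

2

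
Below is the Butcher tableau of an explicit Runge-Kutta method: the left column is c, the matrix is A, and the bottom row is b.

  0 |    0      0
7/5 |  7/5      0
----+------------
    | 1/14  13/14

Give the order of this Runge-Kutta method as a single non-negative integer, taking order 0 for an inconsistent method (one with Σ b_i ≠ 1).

1

b = (1/14, 13/14)
c = (0, 7/5)
Σ b_i: 1/14·1 + 13/14·1 = 1 ✓
b·c: 13/14·7/5 = 13/10 ≠ 1/2 ⇒ order 1.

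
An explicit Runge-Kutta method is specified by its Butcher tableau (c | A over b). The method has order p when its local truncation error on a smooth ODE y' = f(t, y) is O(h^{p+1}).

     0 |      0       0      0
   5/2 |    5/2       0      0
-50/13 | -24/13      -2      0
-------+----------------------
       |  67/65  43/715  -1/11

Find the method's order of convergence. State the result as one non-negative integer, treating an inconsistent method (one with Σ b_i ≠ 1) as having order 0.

2

b = (67/65, 43/715, -1/11)
c = (0, 5/2, -50/13)
Ac = (0, 0, -5)
Σ b_i: 67/65·1 + 43/715·1 + (-1/11)·1 = 1 ✓
b·c: 43/715·5/2 + (-1/11)·(-50/13) = 1/2 ✓
b·c²: 43/715·25/4 + (-1/11)·2500/169 = -655/676 ≠ 1/3 ⇒ order 2.
b·Ac: (-1/11)·(-5) = 5/11 ≠ 1/6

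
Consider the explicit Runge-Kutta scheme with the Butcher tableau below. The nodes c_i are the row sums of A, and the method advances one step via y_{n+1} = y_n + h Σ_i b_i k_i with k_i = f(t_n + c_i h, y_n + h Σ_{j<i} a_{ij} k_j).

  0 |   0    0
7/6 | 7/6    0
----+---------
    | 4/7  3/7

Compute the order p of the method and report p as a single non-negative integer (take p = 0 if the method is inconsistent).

b = (4/7, 3/7)
c = (0, 7/6)
Σ b_i: 4/7·1 + 3/7·1 = 1 ✓
b·c: 3/7·7/6 = 1/2 ✓; 2 stages ⇒ order 2.

2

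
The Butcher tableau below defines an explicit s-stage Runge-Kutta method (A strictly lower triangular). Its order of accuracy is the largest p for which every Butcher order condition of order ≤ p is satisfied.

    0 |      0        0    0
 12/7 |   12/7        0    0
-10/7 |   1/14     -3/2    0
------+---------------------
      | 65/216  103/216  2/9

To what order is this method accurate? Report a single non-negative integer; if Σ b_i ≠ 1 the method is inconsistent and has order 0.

b = (65/216, 103/216, 2/9)
c = (0, 12/7, -10/7)
Ac = (0, 0, -18/7)
Σ b_i: 65/216·1 + 103/216·1 + 2/9·1 = 1 ✓
b·c: 103/216·12/7 + 2/9·(-10/7) = 1/2 ✓
b·c²: 103/216·144/49 + 2/9·100/49 = 818/441 ≠ 1/3 ⇒ order 2.
b·Ac: 2/9·(-18/7) = -4/7 ≠ 1/6

2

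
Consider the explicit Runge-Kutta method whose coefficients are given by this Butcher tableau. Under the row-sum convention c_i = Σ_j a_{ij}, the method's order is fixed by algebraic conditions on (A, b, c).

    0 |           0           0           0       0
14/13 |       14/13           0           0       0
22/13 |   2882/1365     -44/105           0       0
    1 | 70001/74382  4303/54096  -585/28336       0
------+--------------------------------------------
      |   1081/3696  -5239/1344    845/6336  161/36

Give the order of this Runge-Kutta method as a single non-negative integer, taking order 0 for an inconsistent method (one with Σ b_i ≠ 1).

b = (1081/3696, -5239/1344, 845/6336, 161/36)
c = (0, 14/13, 22/13, 1)
Ac = (0, 0, -88/195, 7/138)
Σ b_i: 1081/3696·1 + (-5239/1344)·1 + 845/6336·1 + 161/36·1 = 1 ✓
b·c: (-5239/1344)·14/13 + 845/6336·22/13 + 161/36·1 = 1/2 ✓
b·c²: (-5239/1344)·196/169 + 845/6336·484/169 + 161/36·1 = 1/3 ✓
b·Ac: 845/6336·(-88/195) + 161/36·7/138 = 1/6 ✓
b·c³: (-5239/1344)·2744/2197 + 845/6336·10648/2197 + 161/36·1 = 1/4 ✓
b·(c∘Ac): 845/6336·(-1936/2535) + 161/36·7/138 = 1/8 ✓
b·Ac²: 845/6336·(-1232/2535) + 161/36·16/483 = 1/12 ✓
b·A²c: 161/36·3/322 = 1/24 ✓; 4 stages ⇒ order 4.

4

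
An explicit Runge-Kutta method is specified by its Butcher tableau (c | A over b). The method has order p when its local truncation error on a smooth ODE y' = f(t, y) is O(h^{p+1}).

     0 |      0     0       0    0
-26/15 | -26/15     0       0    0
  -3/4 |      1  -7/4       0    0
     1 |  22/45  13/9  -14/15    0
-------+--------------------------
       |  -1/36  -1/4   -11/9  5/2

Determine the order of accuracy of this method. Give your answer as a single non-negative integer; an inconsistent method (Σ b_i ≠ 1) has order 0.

b = (-1/36, -1/4, -11/9, 5/2)
c = (0, -26/15, -3/4, 1)
Ac = (0, 0, 91/30, -487/270)
Σ b_i: (-1/36)·1 + (-1/4)·1 + (-11/9)·1 + 5/2·1 = 1 ✓
b·c: (-1/4)·(-26/15) + (-11/9)·(-3/4) + 5/2·1 = 77/20 ≠ 1/2 ⇒ order 1.

1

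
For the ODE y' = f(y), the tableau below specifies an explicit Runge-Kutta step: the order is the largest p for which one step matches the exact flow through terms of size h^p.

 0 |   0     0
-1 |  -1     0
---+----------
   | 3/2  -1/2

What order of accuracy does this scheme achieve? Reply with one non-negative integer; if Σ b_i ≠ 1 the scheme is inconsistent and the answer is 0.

2

b = (3/2, -1/2)
c = (0, -1)
Σ b_i: 3/2·1 + (-1/2)·1 = 1 ✓
b·c: (-1/2)·(-1) = 1/2 ✓; 2 stages ⇒ order 2.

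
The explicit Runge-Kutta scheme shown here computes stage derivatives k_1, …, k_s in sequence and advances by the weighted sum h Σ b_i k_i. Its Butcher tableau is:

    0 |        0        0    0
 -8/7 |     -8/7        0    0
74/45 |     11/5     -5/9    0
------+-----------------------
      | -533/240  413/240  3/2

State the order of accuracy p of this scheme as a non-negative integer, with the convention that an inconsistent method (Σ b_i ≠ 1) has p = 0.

2

b = (-533/240, 413/240, 3/2)
c = (0, -8/7, 74/45)
Ac = (0, 0, 40/63)
Σ b_i: (-533/240)·1 + 413/240·1 + 3/2·1 = 1 ✓
b·c: 413/240·(-8/7) + 3/2·74/45 = 1/2 ✓
b·c²: 413/240·64/49 + 3/2·5476/2025 = 29786/4725 ≠ 1/3 ⇒ order 2.
b·Ac: 3/2·40/63 = 20/21 ≠ 1/6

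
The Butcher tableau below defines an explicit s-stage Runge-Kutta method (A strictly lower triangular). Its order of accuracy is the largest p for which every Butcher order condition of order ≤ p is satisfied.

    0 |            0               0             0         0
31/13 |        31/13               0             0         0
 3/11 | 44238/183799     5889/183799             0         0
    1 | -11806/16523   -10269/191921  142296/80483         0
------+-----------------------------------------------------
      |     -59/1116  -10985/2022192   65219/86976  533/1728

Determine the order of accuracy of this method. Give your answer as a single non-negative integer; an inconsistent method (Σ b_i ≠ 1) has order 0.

4

b = (-59/1116, -10985/2022192, 65219/86976, 533/1728)
c = (0, 31/13, 3/11, 1)
Ac = (0, 0, 453/5929, 189/533)
Σ b_i: (-59/1116)·1 + (-10985/2022192)·1 + 65219/86976·1 + 533/1728·1 = 1 ✓
b·c: (-10985/2022192)·31/13 + 65219/86976·3/11 + 533/1728·1 = 1/2 ✓
b·c²: (-10985/2022192)·961/169 + 65219/86976·9/121 + 533/1728·1 = 1/3 ✓
b·Ac: 65219/86976·453/5929 + 533/1728·189/533 = 1/6 ✓
b·c³: (-10985/2022192)·29791/2197 + 65219/86976·27/1331 + 533/1728·1 = 1/4 ✓
b·(c∘Ac): 65219/86976·1359/65219 + 533/1728·189/533 = 1/8 ✓
b·Ac²: 65219/86976·14043/77077 + 533/1728·(-1197/6929) = 1/12 ✓
b·A²c: 533/1728·72/533 = 1/24 ✓; 4 stages ⇒ order 4.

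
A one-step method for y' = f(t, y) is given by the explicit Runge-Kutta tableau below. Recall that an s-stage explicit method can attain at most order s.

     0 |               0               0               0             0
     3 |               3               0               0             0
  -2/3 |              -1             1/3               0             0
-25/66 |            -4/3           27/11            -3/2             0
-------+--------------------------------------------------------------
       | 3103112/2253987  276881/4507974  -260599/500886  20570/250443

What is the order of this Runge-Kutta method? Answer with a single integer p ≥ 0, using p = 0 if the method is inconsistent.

b = (3103112/2253987, 276881/4507974, -260599/500886, 20570/250443)
c = (0, 3, -2/3, -25/66)
Ac = (0, 0, 1, 92/11)
Σ b_i: 3103112/2253987·1 + 276881/4507974·1 + (-260599/500886)·1 + 20570/250443·1 = 1 ✓
b·c: 276881/4507974·3 + (-260599/500886)·(-2/3) + 20570/250443·(-25/66) = 1/2 ✓
b·c²: 276881/4507974·9 + (-260599/500886)·4/9 + 20570/250443·625/4356 = 1/3 ✓
b·Ac: (-260599/500886)·1 + 20570/250443·92/11 = 1/6 ✓
b·c³: 276881/4507974·27 + (-260599/500886)·(-8/27) + 20570/250443·(-15625/287496) = 537939241/297526284 ≠ 1/4 ⇒ order 3.
b·(c∘Ac): (-260599/500886)·(-2/3) + 20570/250443·(-1150/363) = 65099/751329 ≠ 1/8
b·Ac²: (-260599/500886)·3 + 20570/250443·707/33 = 298789/1502658 ≠ 1/12
b·A²c: 20570/250443·(-3/2) = -10285/83481 ≠ 1/24

3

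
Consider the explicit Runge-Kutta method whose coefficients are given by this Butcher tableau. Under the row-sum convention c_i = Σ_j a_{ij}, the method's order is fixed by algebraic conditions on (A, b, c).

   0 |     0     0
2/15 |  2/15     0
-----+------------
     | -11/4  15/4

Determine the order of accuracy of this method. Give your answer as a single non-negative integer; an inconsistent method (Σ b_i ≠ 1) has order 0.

b = (-11/4, 15/4)
c = (0, 2/15)
Σ b_i: (-11/4)·1 + 15/4·1 = 1 ✓
b·c: 15/4·2/15 = 1/2 ✓; 2 stages ⇒ order 2.

2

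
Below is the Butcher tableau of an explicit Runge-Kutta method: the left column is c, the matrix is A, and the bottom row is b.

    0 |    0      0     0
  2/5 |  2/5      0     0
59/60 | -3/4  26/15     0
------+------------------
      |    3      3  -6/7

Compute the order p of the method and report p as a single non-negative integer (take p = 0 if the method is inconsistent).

b = (3, 3, -6/7)
c = (0, 2/5, 59/60)
Ac = (0, 0, 52/75)
Σ b_i: 3·1 + 3·1 + (-6/7)·1 = 36/7 ≠ 1 ⇒ order 0.

0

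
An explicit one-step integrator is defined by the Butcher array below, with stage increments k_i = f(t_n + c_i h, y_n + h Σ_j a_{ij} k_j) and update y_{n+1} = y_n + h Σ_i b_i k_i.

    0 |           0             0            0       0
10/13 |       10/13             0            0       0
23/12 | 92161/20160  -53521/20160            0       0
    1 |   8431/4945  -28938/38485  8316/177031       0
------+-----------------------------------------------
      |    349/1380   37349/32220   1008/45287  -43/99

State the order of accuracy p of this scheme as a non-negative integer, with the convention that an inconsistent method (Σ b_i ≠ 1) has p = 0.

4

b = (349/1380, 37349/32220, 1008/45287, -43/99)
c = (0, 10/13, 23/12, 1)
Ac = (0, 0, -4117/2016, -21/43)
Σ b_i: 349/1380·1 + 37349/32220·1 + 1008/45287·1 + (-43/99)·1 = 1 ✓
b·c: 37349/32220·10/13 + 1008/45287·23/12 + (-43/99)·1 = 1/2 ✓
b·c²: 37349/32220·100/169 + 1008/45287·529/144 + (-43/99)·1 = 1/3 ✓
b·Ac: 1008/45287·(-4117/2016) + (-43/99)·(-21/43) = 1/6 ✓
b·c³: 37349/32220·1000/2197 + 1008/45287·12167/1728 + (-43/99)·1 = 1/4 ✓
b·(c∘Ac): 1008/45287·(-94691/24192) + (-43/99)·(-21/43) = 1/8 ✓
b·Ac²: 1008/45287·(-20585/13104) + (-43/99)·(-609/2236) = 1/12 ✓
b·A²c: (-43/99)·(-33/344) = 1/24 ✓; 4 stages ⇒ order 4.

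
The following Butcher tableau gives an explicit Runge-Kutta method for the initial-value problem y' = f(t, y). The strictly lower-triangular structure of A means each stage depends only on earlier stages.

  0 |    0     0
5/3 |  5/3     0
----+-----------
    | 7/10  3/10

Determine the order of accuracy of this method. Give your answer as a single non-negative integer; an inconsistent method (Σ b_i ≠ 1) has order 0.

2

b = (7/10, 3/10)
c = (0, 5/3)
Σ b_i: 7/10·1 + 3/10·1 = 1 ✓
b·c: 3/10·5/3 = 1/2 ✓; 2 stages ⇒ order 2.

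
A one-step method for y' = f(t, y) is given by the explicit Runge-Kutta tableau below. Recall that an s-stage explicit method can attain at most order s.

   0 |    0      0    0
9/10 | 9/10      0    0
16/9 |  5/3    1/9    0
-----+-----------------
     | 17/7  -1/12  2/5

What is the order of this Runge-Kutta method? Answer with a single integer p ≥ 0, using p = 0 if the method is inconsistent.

b = (17/7, -1/12, 2/5)
c = (0, 9/10, 16/9)
Ac = (0, 0, 1/10)
Σ b_i: 17/7·1 + (-1/12)·1 + 2/5·1 = 1153/420 ≠ 1 ⇒ order 0.

0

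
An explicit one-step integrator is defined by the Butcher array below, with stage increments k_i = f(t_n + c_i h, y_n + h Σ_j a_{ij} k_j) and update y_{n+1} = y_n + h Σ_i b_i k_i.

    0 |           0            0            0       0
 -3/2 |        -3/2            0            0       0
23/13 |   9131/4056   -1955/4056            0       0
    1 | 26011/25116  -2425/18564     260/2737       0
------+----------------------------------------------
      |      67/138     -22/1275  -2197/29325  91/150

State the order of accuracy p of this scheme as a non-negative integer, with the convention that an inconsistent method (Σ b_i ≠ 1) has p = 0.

4

b = (67/138, -22/1275, -2197/29325, 91/150)
c = (0, -3/2, 23/13, 1)
Ac = (0, 0, 1955/2704, 265/728)
Σ b_i: 67/138·1 + (-22/1275)·1 + (-2197/29325)·1 + 91/150·1 = 1 ✓
b·c: (-22/1275)·(-3/2) + (-2197/29325)·23/13 + 91/150·1 = 1/2 ✓
b·c²: (-22/1275)·9/4 + (-2197/29325)·529/169 + 91/150·1 = 1/3 ✓
b·Ac: (-2197/29325)·1955/2704 + 91/150·265/728 = 1/6 ✓
b·c³: (-22/1275)·(-27/8) + (-2197/29325)·12167/2197 + 91/150·1 = 1/4 ✓
b·(c∘Ac): (-2197/29325)·44965/35152 + 91/150·265/728 = 1/8 ✓
b·Ac²: (-2197/29325)·(-5865/5408) + 91/150·5/1456 = 1/12 ✓
b·A²c: 91/150·25/364 = 1/24 ✓; 4 stages ⇒ order 4.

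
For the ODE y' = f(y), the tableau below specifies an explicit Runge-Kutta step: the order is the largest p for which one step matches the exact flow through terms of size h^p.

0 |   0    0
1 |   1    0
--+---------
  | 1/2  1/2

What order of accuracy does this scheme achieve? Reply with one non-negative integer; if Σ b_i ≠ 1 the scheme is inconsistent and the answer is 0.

b = (1/2, 1/2)
c = (0, 1)
Σ b_i: 1/2·1 + 1/2·1 = 1 ✓
b·c: 1/2·1 = 1/2 ✓; 2 stages ⇒ order 2.

2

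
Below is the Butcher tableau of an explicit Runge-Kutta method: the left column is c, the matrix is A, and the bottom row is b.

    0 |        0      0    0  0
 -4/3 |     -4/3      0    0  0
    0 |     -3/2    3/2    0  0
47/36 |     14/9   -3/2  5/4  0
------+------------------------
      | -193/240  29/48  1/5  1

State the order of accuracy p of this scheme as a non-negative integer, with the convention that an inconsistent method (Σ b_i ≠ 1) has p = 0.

b = (-193/240, 29/48, 1/5, 1)
c = (0, -4/3, 0, 47/36)
Ac = (0, 0, -2, 2)
Σ b_i: (-193/240)·1 + 29/48·1 + 1/5·1 + 1·1 = 1 ✓
b·c: 29/48·(-4/3) + 1·47/36 = 1/2 ✓
b·c²: 29/48·16/9 + 1·2209/1296 = 3601/1296 ≠ 1/3 ⇒ order 2.
b·Ac: 1/5·(-2) + 1·2 = 8/5 ≠ 1/6

2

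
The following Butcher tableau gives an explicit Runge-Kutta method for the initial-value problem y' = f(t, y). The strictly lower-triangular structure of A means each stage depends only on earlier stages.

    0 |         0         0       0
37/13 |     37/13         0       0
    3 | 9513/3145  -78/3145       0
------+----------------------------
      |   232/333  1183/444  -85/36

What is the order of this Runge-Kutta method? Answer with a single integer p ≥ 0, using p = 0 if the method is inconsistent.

3

b = (232/333, 1183/444, -85/36)
c = (0, 37/13, 3)
Ac = (0, 0, -6/85)
Σ b_i: 232/333·1 + 1183/444·1 + (-85/36)·1 = 1 ✓
b·c: 1183/444·37/13 + (-85/36)·3 = 1/2 ✓
b·c²: 1183/444·1369/169 + (-85/36)·9 = 1/3 ✓
b·Ac: (-85/36)·(-6/85) = 1/6 ✓; 3 stages ⇒ order 3.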